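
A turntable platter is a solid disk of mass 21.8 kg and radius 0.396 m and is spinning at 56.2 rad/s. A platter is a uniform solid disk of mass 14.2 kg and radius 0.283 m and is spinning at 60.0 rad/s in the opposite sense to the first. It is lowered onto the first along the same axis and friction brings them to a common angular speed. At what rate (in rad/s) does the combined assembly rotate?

|ω_f| ≈ 27.2 rad/s

No external torque acts about the common axis, so total angular momentum is conserved.
Moments of inertia: I_A = ½(21.8)(0.396)² = 1.709 kg·m²; I_B = ½(14.2)(0.283)² = 0.5686 kg·m².
Taking A's sense as positive: L = (1.709)(56.2) − (0.5686)(60.0) = 61.94 kg·m²·rad/s.
Combined I = 1.709 + 0.5686 = 2.278 kg·m².
ω_f = L / I = 61.94 / 2.278 = 27.19 rad/s.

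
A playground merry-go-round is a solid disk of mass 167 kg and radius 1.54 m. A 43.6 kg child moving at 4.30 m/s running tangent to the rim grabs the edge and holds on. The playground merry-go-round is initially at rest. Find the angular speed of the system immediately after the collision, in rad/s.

|ω_f| ≈ 0.958 rad/s

About the axle the impulsive forces during the collision are internal, so angular momentum about that axis is conserved.
I_p = ½(167)(1.54)² = 198.0 kg·m². Taking the sense of the child's angular momentum as positive, L_{child} = m v R = (43.6)(4.30)(1.54) = 288.7 kg·m²/s.
L_i = 0 + 288.7 = 288.7 kg·m²/s.
After sticking, I_f = I_p + m R² = 198.0 + (43.6)(1.54)² = 301.4 kg·m².
ω_f = L_i / I_f = 288.7 / 301.4 = 0.9578 rad/s.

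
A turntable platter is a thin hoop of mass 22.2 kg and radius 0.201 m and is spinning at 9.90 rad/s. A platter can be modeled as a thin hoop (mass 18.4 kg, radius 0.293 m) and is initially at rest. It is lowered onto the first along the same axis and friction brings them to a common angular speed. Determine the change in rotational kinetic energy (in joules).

ΔKE ≈ -28.0 J

The coupling torques are internal; angular momentum about the shared axis is conserved.
Moments of inertia: I_A = (22.2)(0.201)² = 0.8969 kg·m²; I_B = (18.4)(0.293)² = 1.580 kg·m².
Taking A's sense as positive: L = (0.8969)(9.90) = 8.879 kg·m²·rad/s.
Combined I = 0.8969 + 1.580 = 2.477 kg·m².
ω_f = L / I = 8.879 / 2.477 = 3.585 rad/s.
KE_i = ½ΣIω² = 43.95 J; KE_f = ½(2.477)(3.585)² = 15.92 J.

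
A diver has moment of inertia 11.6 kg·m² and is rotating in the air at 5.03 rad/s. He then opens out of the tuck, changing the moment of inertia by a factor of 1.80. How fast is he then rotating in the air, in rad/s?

ω₂ ≈ 2.79 rad/s

Angular momentum about the spin axis is conserved since the torque about it is zero.
I₂ = 1.80 × 11.6 = 20.88 kg·m².
ω₂ = I₁ω₁ / I₂ = (11.60)(5.03 rad/s) / (20.88) = 2.794 rad/s.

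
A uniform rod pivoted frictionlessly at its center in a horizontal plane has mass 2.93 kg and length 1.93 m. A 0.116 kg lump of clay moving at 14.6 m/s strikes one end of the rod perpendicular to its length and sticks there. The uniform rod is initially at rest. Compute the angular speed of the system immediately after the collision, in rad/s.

|ω_f| ≈ 1.61 rad/s

About the pivot the impulsive forces during the collision are internal, so angular momentum about that axis is conserved.
I_p = (1/12)(2.93)(1.93)² = 0.9095 kg·m². Taking the sense of the lump of clay's angular momentum as positive, L_{lump} = m v R = (0.116)(14.6)(1.93/2) = 1.634 kg·m²/s.
L_i = 0 + 1.634 = 1.634 kg·m²/s.
After sticking, I_f = I_p + m R² = 0.9095 + (0.116)(1.93/2)² = 1.018 kg·m².
ω_f = L_i / I_f = 1.634 / 1.018 = 1.606 rad/s.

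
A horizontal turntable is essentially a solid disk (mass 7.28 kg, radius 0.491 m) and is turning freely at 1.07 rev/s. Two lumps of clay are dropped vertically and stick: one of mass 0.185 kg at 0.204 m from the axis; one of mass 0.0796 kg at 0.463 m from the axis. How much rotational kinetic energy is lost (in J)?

No external torque acts about the axis; L_before = L_after.
I_p = ½(7.28)(0.491)² = 0.8775 kg·m².
Added inertia Σmr² = (0.185)(0.204)² + (0.0796)(0.463)² = 0.02476 kg·m²; I_f = 0.8775 + 0.02476 = 0.9023 kg·m².
ω_f = I_p ω_i / I_f = (0.8775)(1.07) / 0.9023 = 1.041 rev/s.
KE_i = ½(0.8775)(6.723 rad/s)² = 19.83 J; KE_f = ½(0.9023)(6.539)² = 19.29 J.

energy lost ≈ 0.544 J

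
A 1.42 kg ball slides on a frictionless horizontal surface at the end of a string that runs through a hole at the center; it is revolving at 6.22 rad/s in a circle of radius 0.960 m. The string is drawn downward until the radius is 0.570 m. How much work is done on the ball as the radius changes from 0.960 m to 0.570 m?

The constraining force is radial, so m r² ω about the center is conserved.
ω₂ = ω₁ (r₁/r₂)² = (6.22)(0.960/0.570)² = 17.64 rad/s.
W = ΔKE = ½m(v₂² − v₁²) = 46.49 J.

W ≈ 46.5 J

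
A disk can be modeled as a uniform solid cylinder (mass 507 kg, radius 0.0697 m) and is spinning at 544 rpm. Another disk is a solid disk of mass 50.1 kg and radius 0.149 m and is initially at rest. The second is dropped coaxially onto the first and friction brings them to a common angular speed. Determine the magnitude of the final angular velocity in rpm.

|ω_f| ≈ 375 rpm

No external torque acts about the common axis, so total angular momentum is conserved.
Moments of inertia: I_A = ½(507)(0.0697)² = 1.232 kg·m²; I_B = ½(50.1)(0.149)² = 0.5561 kg·m².
Taking A's sense as positive: L = (1.232)(544) = 670.0 kg·m²·rpm.
Combined I = 1.232 + 0.5561 = 1.788 kg·m².
ω_f = L / I = 670.0 / 1.788 = 374.8 rpm.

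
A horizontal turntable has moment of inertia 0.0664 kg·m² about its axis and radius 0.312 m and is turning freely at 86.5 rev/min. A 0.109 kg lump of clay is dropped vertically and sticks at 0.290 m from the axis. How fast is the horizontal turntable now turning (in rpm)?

The added mass arrives with no angular momentum about the axis, and any external torque about the axis is negligible, so the system's angular momentum is conserved.
Added inertia Σmr² = (0.109)(0.290)² = 0.009167 kg·m²; I_f = 0.06640 + 0.009167 = 0.07557 kg·m².
ω_f = I_p ω_i / I_f = (0.06640)(86.5) / 0.07557 = 76.01 rpm.

ω_f ≈ 76.0 rpm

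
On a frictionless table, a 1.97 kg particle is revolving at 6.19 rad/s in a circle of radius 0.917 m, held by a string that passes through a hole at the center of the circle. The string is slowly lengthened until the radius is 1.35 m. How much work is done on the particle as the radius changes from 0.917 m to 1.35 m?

The constraining force is radial, so m r² ω about the center is conserved.
ω₂ = ω₁ (r₁/r₂)² = (6.19)(0.917/1.35)² = 2.856 rad/s.
W = ΔKE = ½m(v₂² − v₁²) = -17.09 J.

W ≈ -17.1 J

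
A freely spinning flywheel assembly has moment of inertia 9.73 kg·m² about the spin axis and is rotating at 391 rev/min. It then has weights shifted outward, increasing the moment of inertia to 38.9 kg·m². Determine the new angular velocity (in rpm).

ω₂ ≈ 97.8 rpm

With no external torque about the axis, L is conserved: I₁ω₁ = I₂ω₂.
ω₂ = I₁ω₁ / I₂ = (9.730)(391 rpm) / (38.90) = 97.80 rpm.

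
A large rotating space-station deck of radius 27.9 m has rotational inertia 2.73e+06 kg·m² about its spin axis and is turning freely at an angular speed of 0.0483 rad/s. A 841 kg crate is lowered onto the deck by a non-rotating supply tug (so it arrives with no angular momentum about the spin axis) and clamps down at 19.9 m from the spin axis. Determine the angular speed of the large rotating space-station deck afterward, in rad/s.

The added mass arrives with no angular momentum about the spin axis, and any external torque about the spin axis is negligible, so the system's angular momentum is conserved.
Added inertia Σmr² = (841)(19.9)² = 3.330e+05 kg·m²; I_f = 2.730e+06 + 3.330e+05 = 3.063e+06 kg·m².
ω_f = I_p ω_i / I_f = (2.730e+06)(0.0483) / 3.063e+06 = 0.04305 rad/s.

ω_f ≈ 0.0430 rad/s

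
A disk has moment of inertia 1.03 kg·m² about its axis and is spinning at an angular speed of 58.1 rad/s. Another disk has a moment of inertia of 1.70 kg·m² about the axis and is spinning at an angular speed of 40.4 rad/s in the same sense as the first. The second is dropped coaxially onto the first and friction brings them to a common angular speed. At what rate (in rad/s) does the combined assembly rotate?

|ω_f| ≈ 47.1 rad/s

No external torque acts about the common axis, so total angular momentum is conserved.
Taking A's sense as positive: L = (1.030)(58.1) + (1.700)(40.4) = 128.5 kg·m²·rad/s.
Combined I = 1.030 + 1.700 = 2.730 kg·m².
ω_f = L / I = 128.5 / 2.730 = 47.08 rad/s.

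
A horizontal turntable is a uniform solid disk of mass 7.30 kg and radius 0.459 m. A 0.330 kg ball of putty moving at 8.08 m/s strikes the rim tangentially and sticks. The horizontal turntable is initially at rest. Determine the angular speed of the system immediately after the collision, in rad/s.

|ω_f| ≈ 1.46 rad/s

About the axle the impulsive forces during the collision are internal, so angular momentum about that axis is conserved.
I_p = ½(7.30)(0.459)² = 0.7690 kg·m². Taking the sense of the ball of putty's angular momentum as positive, L_{ball} = m v R = (0.330)(8.08)(0.459) = 1.224 kg·m²/s.
L_i = 0 + 1.224 = 1.224 kg·m²/s.
After sticking, I_f = I_p + m R² = 0.7690 + (0.330)(0.459)² = 0.8385 kg·m².
ω_f = L_i / I_f = 1.224 / 0.8385 = 1.460 rad/s.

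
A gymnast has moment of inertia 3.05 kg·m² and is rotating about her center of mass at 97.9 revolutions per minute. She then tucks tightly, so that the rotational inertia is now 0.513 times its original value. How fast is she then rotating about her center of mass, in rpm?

No external torque acts about the spin axis, so angular momentum is conserved.
I₂ = 0.513 × 3.05 = 1.565 kg·m².
ω₂ = I₁ω₁ / I₂ = (3.050)(97.9 rpm) / (1.565) = 190.8 rpm.

ω₂ ≈ 191 rpm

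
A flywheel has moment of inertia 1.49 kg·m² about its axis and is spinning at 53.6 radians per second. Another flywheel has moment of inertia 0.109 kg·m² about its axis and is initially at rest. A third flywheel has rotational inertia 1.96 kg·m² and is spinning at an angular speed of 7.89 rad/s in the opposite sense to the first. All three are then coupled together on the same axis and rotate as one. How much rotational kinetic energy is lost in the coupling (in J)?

ΔKE lost ≈ 1620 J

The coupling torques are internal; angular momentum about the shared axis is conserved.
Taking A's sense as positive: L = (1.490)(53.6) − (1.960)(7.89) = 64.40 kg·m²·rad/s.
Combined I = 1.490 + 0.1090 + 1.960 = 3.559 kg·m².
ω_f = L / I = 64.40 / 3.559 = 18.09 rad/s.
KE_i = ½ΣIω² = 2201 J; KE_f = ½(3.559)(18.09)² = 582.7 J.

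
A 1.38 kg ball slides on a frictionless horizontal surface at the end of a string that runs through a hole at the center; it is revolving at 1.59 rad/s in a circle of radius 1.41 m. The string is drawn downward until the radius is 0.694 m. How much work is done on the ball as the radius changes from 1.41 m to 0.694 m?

W ≈ 10.8 J

The constraining force is radial, so m r² ω about the center is conserved.
ω₂ = ω₁ (r₁/r₂)² = (1.59)(1.41/0.694)² = 6.563 rad/s.
W = ΔKE = ½m(v₂² − v₁²) = 10.85 J.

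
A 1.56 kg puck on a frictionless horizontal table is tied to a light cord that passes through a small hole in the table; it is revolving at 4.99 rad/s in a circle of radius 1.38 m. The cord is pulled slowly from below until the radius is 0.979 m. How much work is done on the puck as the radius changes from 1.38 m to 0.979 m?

W ≈ 36.5 J

No torque about the axis ⇒ m r₁² ω₁ = m r₂² ω₂.
ω₂ = ω₁ (r₁/r₂)² = (4.99)(1.38/0.979)² = 9.915 rad/s.
W = ΔKE = ½m(v₂² − v₁²) = 36.51 J.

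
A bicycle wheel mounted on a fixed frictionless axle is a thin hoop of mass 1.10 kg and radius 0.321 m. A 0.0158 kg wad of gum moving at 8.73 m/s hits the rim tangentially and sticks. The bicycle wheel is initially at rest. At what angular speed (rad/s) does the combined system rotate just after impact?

|ω_f| ≈ 0.385 rad/s

About the axle the impulsive forces during the collision are internal, so angular momentum about that axis is conserved.
I_p = (1.10)(0.321)² = 0.1133 kg·m². Taking the sense of the wad of gum's angular momentum as positive, L_{wad} = m v R = (0.0158)(8.73)(0.321) = 0.04428 kg·m²/s.
L_i = 0 + 0.04428 = 0.04428 kg·m²/s.
After sticking, I_f = I_p + m R² = 0.1133 + (0.0158)(0.321)² = 0.1150 kg·m².
ω_f = L_i / I_f = 0.04428 / 0.1150 = 0.3851 rad/s.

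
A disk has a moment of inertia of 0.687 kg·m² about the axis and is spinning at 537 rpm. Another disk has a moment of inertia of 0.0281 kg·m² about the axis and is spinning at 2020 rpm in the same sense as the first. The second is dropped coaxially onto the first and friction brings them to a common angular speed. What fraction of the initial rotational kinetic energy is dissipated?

The coupling torques are internal; angular momentum about the shared axis is conserved.
Taking A's sense as positive: L = (0.6870)(537) + (0.02810)(2020) = 425.7 kg·m²·rpm.
Combined I = 0.6870 + 0.02810 = 0.7151 kg·m².
ω_f = L / I = 425.7 / 0.7151 = 595.3 rpm.
KE_i = ½ΣIω² = 1715 J; KE_f = ½(0.7151)(62.34)² = 1389 J.
Fraction dissipated = (KE_i − KE_f)/KE_i = 0.1898.

fraction ≈ 0.190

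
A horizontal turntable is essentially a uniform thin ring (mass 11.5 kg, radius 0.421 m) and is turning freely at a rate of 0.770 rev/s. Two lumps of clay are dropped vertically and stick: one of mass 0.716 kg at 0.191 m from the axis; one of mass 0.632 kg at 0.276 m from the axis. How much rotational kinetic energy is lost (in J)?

energy lost ≈ 0.839 J

No external torque acts about the axis; L_before = L_after.
I_p = (11.5)(0.421)² = 2.038 kg·m².
Added inertia Σmr² = (0.716)(0.191)² + (0.632)(0.276)² = 0.07426 kg·m²; I_f = 2.038 + 0.07426 = 2.113 kg·m².
ω_f = I_p ω_i / I_f = (2.038)(0.770) / 2.113 = 0.7429 rev/s.
KE_i = ½(2.038)(4.838 rad/s)² = 23.85 J; KE_f = ½(2.113)(4.668)² = 23.02 J.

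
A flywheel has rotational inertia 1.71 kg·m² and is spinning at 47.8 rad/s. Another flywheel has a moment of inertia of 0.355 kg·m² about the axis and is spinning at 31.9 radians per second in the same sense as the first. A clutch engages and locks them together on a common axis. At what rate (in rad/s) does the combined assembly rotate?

|ω_f| ≈ 45.1 rad/s

No external torque acts about the common axis, so total angular momentum is conserved.
Taking A's sense as positive: L = (1.710)(47.8) + (0.3550)(31.9) = 93.06 kg·m²·rad/s.
Combined I = 1.710 + 0.3550 = 2.065 kg·m².
ω_f = L / I = 93.06 / 2.065 = 45.07 rad/s.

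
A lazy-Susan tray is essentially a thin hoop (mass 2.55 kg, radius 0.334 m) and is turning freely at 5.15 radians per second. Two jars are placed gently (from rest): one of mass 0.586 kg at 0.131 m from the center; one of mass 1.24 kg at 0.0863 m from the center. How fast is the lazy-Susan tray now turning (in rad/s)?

No external torque acts about the center; L_before = L_after.
I_p = (2.55)(0.334)² = 0.2845 kg·m².
Added inertia Σmr² = (0.586)(0.131)² + (1.24)(0.0863)² = 0.01929 kg·m²; I_f = 0.2845 + 0.01929 = 0.3038 kg·m².
ω_f = I_p ω_i / I_f = (0.2845)(5.15) / 0.3038 = 4.823 rad/s.

ω_f ≈ 4.82 rad/s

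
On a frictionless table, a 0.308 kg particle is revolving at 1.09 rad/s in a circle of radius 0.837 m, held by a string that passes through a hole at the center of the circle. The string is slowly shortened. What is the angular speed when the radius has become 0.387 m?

The constraining force is radial, so m r² ω about the center is conserved.
ω₂ = ω₁ (r₁/r₂)² = (1.09)(0.837/0.387)² = 5.099 rad/s.

ω₂ ≈ 5.10 rad/s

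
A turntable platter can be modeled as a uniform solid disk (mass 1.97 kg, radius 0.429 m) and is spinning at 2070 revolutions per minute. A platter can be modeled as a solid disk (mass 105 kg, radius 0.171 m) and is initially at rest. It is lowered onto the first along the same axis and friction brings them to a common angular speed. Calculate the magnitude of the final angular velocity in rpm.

|ω_f| ≈ 219 rpm

No external torque acts about the common axis, so total angular momentum is conserved.
Moments of inertia: I_A = ½(1.97)(0.429)² = 0.1813 kg·m²; I_B = ½(105)(0.171)² = 1.535 kg·m².
Taking A's sense as positive: L = (0.1813)(2070) = 375.3 kg·m²·rpm.
Combined I = 0.1813 + 1.535 = 1.716 kg·m².
ω_f = L / I = 375.3 / 1.716 = 218.6 rpm.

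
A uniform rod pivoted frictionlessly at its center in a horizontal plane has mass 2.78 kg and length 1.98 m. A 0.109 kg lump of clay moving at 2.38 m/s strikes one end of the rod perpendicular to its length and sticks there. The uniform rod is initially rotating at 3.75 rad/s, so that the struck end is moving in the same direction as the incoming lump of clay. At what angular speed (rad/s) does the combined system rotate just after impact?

|ω_f| ≈ 3.61 rad/s

About the pivot the impulsive forces during the collision are internal, so angular momentum about that axis is conserved.
I_p = (1/12)(2.78)(1.98)² = 0.9082 kg·m². Taking the sense of the lump of clay's angular momentum as positive, L_{lump} = m v R = (0.109)(2.38)(1.98/2) = 0.2568 kg·m²/s.
L_i = +I_p ω_p + m v R = +(0.9082)(3.75) + 0.2568 = 3.663 kg·m²/s.
After sticking, I_f = I_p + m R² = 0.9082 + (0.109)(1.98/2)² = 1.015 kg·m².
ω_f = L_i / I_f = 3.663 / 1.015 = 3.608 rad/s.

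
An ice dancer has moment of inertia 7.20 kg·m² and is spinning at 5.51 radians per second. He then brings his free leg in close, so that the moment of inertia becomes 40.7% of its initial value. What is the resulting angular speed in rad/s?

ω₂ ≈ 13.5 rad/s

Angular momentum about the spin axis is conserved since the torque about it is zero.
I₂ = 0.407 × 7.20 = 2.930 kg·m².
ω₂ = I₁ω₁ / I₂ = (7.200)(5.51 rad/s) / (2.930) = 13.54 rad/s.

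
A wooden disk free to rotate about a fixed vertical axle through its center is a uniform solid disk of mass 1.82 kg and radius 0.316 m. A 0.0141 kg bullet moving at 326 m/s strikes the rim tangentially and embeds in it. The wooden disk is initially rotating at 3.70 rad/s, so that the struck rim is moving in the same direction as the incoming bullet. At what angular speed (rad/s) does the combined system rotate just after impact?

|ω_f| ≈ 19.4 rad/s

About the axle the impulsive forces during the collision are internal, so angular momentum about that axis is conserved.
I_p = ½(1.82)(0.316)² = 0.09087 kg·m². Taking the sense of the bullet's angular momentum as positive, L_{bullet} = m v R = (0.0141)(326)(0.316) = 1.453 kg·m²/s.
L_i = +I_p ω_p + m v R = +(0.09087)(3.70) + 1.453 = 1.789 kg·m²/s.
After sticking, I_f = I_p + m R² = 0.09087 + (0.0141)(0.316)² = 0.09228 kg·m².
ω_f = L_i / I_f = 1.789 / 0.09228 = 19.38 rad/s.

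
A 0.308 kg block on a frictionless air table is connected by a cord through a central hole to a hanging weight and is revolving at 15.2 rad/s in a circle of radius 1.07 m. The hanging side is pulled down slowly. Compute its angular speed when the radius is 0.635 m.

ω₂ ≈ 43.2 rad/s

The constraining force is radial, so m r² ω about the center is conserved.
ω₂ = ω₁ (r₁/r₂)² = (15.2)(1.07/0.635)² = 43.16 rad/s.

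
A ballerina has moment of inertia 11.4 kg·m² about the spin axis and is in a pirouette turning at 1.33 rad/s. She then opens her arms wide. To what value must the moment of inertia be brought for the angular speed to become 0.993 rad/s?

I₂ ≈ 15.3 kg·m²

Angular momentum about the spin axis is conserved since the torque about it is zero.
I₂ = I₁ω₁ / ω₂ = (11.4)(1.33) / (0.993) = 15.27 kg·m².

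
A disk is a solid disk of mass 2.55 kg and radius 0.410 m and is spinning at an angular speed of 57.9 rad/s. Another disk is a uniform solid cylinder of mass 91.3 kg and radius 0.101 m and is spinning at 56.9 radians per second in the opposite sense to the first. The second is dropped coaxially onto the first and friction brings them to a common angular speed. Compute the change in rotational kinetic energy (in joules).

ΔKE ≈ -967 J

No external torque acts about the common axis, so total angular momentum is conserved.
Moments of inertia: I_A = ½(2.55)(0.410)² = 0.2143 kg·m²; I_B = ½(91.3)(0.101)² = 0.4657 kg·m².
Taking A's sense as positive: L = (0.2143)(57.9) − (0.4657)(56.9) = -14.09 kg·m²·rad/s.
Combined I = 0.2143 + 0.4657 = 0.6800 kg·m².
ω_f = L / I = -14.09 / 0.6800 = -20.72 rad/s.
KE_i = ½ΣIω² = 1113 J; KE_f = ½(0.6800)(20.72)² = 145.9 J.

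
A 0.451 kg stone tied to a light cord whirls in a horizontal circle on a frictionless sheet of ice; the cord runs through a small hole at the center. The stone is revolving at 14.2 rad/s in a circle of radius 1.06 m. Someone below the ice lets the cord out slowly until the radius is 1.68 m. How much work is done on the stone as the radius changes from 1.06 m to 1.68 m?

W ≈ -30.8 J

The constraining force is radial, so m r² ω about the center is conserved.
ω₂ = ω₁ (r₁/r₂)² = (14.2)(1.06/1.68)² = 5.653 rad/s.
W = ΔKE = ½m(v₂² − v₁²) = -30.75 J.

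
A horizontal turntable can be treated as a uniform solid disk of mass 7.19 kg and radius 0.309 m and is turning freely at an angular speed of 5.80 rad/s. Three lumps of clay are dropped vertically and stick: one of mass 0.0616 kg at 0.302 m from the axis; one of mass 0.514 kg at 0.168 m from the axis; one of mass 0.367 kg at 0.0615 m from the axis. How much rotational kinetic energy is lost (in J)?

energy lost ≈ 0.341 J

No external torque acts about the axis; L_before = L_after.
I_p = ½(7.19)(0.309)² = 0.3433 kg·m².
Added inertia Σmr² = (0.0616)(0.302)² + (0.514)(0.168)² + (0.367)(0.0615)² = 0.02151 kg·m²; I_f = 0.3433 + 0.02151 = 0.3648 kg·m².
ω_f = I_p ω_i / I_f = (0.3433)(5.80) / 0.3648 = 5.458 rad/s.
KE_i = ½(0.3433)(5.800 rad/s)² = 5.774 J; KE_f = ½(0.3648)(5.458)² = 5.433 J.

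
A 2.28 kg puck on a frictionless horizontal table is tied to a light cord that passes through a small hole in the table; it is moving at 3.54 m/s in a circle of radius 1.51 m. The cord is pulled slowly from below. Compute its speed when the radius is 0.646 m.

v₂ ≈ 8.27 m/s

The only horizontal force on the mass is along the cord (radial), so it exerts no torque about the hole and angular momentum m v r is conserved.
v₂ = v₁ r₁ / r₂ = (3.54)(1.51) / (0.646) = 8.275 m/s.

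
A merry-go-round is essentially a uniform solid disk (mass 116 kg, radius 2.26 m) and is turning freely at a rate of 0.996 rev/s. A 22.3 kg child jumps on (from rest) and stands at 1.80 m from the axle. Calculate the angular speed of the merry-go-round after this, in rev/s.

The added mass arrives with no angular momentum about the axle, and any external torque about the axle is negligible, so the system's angular momentum is conserved.
I_p = ½(116)(2.26)² = 296.2 kg·m².
Added inertia Σmr² = (22.3)(1.80)² = 72.25 kg·m²; I_f = 296.2 + 72.25 = 368.5 kg·m².
ω_f = I_p ω_i / I_f = (296.2)(0.996) / 368.5 = 0.8007 rev/s.

ω_f ≈ 0.801 rev/s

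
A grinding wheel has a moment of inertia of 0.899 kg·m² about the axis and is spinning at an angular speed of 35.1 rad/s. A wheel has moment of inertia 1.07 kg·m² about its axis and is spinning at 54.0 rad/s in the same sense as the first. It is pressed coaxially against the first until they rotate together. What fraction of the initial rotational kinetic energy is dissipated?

fraction ≈ 0.0413

No external torque acts about the common axis, so total angular momentum is conserved.
Taking A's sense as positive: L = (0.8990)(35.1) + (1.070)(54.0) = 89.33 kg·m²·rad/s.
Combined I = 0.8990 + 1.070 = 1.969 kg·m².
ω_f = L / I = 89.33 / 1.969 = 45.37 rad/s.
KE_i = ½ΣIω² = 2114 J; KE_f = ½(1.969)(45.37)² = 2027 J.
Fraction dissipated = (KE_i − KE_f)/KE_i = 0.04128.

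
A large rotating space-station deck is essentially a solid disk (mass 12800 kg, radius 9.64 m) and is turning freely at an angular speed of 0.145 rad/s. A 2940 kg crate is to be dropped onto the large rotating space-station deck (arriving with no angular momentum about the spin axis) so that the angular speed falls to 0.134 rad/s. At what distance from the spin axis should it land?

r ≈ 4.08 m

The added mass arrives with no angular momentum about the spin axis, and any external torque about the spin axis is negligible, so the system's angular momentum is conserved.
I_p = ½(12800)(9.64)² = 5.947e+05 kg·m².
I_p ω_i = (I_p + m r²) ω_f ⇒ m r² = I_p(ω_i/ω_f − 1) = 5.947e+05(0.145/0.134 − 1) = 48820 kg·m².
r = √(48820/2940) = 4.075 m.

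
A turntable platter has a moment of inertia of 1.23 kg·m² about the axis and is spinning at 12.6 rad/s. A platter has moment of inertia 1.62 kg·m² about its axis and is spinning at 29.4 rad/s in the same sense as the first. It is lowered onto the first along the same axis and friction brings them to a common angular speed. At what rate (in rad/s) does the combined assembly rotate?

No external torque acts about the common axis, so total angular momentum is conserved.
Taking A's sense as positive: L = (1.230)(12.6) + (1.620)(29.4) = 63.13 kg·m²·rad/s.
Combined I = 1.230 + 1.620 = 2.850 kg·m².
ω_f = L / I = 63.13 / 2.850 = 22.15 rad/s.

|ω_f| ≈ 22.1 rad/s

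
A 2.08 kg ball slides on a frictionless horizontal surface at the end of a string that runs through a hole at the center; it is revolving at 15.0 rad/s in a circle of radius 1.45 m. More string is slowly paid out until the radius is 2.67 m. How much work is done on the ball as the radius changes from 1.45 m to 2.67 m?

W ≈ -347 J

The constraining force is radial, so m r² ω about the center is conserved.
ω₂ = ω₁ (r₁/r₂)² = (15.0)(1.45/2.67)² = 4.424 rad/s.
W = ΔKE = ½m(v₂² − v₁²) = -346.9 J.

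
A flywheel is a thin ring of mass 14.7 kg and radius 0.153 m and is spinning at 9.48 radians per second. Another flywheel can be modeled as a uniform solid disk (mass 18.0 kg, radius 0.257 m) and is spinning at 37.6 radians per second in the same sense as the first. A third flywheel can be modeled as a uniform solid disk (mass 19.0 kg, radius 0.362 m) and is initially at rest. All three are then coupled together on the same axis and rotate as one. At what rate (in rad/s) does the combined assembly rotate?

|ω_f| ≈ 11.7 rad/s

No external torque acts about the common axis, so total angular momentum is conserved.
Moments of inertia: I_A = (14.7)(0.153)² = 0.3441 kg·m²; I_B = ½(18.0)(0.257)² = 0.5944 kg·m²; I_C = ½(19.0)(0.362)² = 1.245 kg·m².
Taking A's sense as positive: L = (0.3441)(9.48) + (0.5944)(37.6) = 25.61 kg·m²·rad/s.
Combined I = 0.3441 + 0.5944 + 1.245 = 2.183 kg·m².
ω_f = L / I = 25.61 / 2.183 = 11.73 rad/s.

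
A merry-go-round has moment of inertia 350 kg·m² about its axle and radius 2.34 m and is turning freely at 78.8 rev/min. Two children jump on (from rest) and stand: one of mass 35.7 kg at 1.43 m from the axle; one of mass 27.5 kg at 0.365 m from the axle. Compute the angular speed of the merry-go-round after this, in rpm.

The added mass arrives with no angular momentum about the axle, and any external torque about the axle is negligible, so the system's angular momentum is conserved.
Added inertia Σmr² = (35.7)(1.43)² + (27.5)(0.365)² = 76.67 kg·m²; I_f = 350.0 + 76.67 = 426.7 kg·m².
ω_f = I_p ω_i / I_f = (350.0)(78.8) / 426.7 = 64.64 rpm.

ω_f ≈ 64.6 rpm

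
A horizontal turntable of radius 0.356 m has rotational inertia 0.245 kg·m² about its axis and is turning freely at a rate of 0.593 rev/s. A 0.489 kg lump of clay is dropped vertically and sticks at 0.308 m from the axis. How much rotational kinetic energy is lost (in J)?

No external torque acts about the axis; L_before = L_after.
Added inertia Σmr² = (0.489)(0.308)² = 0.04639 kg·m²; I_f = 0.2450 + 0.04639 = 0.2914 kg·m².
ω_f = I_p ω_i / I_f = (0.2450)(0.593) / 0.2914 = 0.4986 rev/s.
KE_i = ½(0.2450)(3.726 rad/s)² = 1.701 J; KE_f = ½(0.2914)(3.133)² = 1.430 J.

energy lost ≈ 0.271 J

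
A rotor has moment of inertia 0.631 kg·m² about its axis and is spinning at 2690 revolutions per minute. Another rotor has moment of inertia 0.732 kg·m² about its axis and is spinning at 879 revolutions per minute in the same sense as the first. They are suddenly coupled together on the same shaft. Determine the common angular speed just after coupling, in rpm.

|ω_f| ≈ 1720 rpm

No external torque acts about the common axis, so total angular momentum is conserved.
Taking A's sense as positive: L = (0.6310)(2690) + (0.7320)(879) = 2341 kg·m²·rpm.
Combined I = 0.6310 + 0.7320 = 1.363 kg·m².
ω_f = L / I = 2341 / 1.363 = 1717 rpm.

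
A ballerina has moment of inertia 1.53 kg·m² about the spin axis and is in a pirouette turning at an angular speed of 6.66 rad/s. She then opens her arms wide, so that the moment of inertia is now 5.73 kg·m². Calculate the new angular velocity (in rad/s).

ω₂ ≈ 1.78 rad/s

With no external torque about the axis, L is conserved: I₁ω₁ = I₂ω₂.
ω₂ = I₁ω₁ / I₂ = (1.530)(6.66 rad/s) / (5.730) = 1.778 rad/s.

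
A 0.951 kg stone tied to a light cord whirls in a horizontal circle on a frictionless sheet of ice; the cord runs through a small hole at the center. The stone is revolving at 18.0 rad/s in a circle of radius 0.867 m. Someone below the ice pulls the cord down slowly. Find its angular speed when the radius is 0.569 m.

ω₂ ≈ 41.8 rad/s

No torque about the axis ⇒ m r₁² ω₁ = m r₂² ω₂.
ω₂ = ω₁ (r₁/r₂)² = (18.0)(0.867/0.569)² = 41.79 rad/s.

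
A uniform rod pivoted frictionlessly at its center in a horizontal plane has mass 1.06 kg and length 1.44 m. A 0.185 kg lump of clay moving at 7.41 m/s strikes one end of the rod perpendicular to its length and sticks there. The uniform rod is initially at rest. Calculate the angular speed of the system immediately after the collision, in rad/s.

|ω_f| ≈ 3.54 rad/s

About the pivot the impulsive forces during the collision are internal, so angular momentum about that axis is conserved.
I_p = (1/12)(1.06)(1.44)² = 0.1832 kg·m². Taking the sense of the lump of clay's angular momentum as positive, L_{lump} = m v R = (0.185)(7.41)(1.44/2) = 0.9870 kg·m²/s.
L_i = 0 + 0.9870 = 0.9870 kg·m²/s.
After sticking, I_f = I_p + m R² = 0.1832 + (0.185)(1.44/2)² = 0.2791 kg·m².
ω_f = L_i / I_f = 0.9870 / 0.2791 = 3.537 rad/s.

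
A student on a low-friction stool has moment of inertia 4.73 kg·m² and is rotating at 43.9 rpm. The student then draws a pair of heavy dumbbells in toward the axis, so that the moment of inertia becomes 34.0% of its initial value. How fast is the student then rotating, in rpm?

ω₂ ≈ 129 rpm

Angular momentum about the spin axis is conserved since the torque about it is zero.
I₂ = 0.340 × 4.73 = 1.608 kg·m².
ω₂ = I₁ω₁ / I₂ = (4.730)(43.9 rpm) / (1.608) = 129.1 rpm.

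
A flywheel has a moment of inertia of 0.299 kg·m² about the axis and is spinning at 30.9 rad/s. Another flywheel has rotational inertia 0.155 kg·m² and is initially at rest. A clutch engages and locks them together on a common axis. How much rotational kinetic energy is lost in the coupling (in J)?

The coupling torques are internal; angular momentum about the shared axis is conserved.
Taking A's sense as positive: L = (0.2990)(30.9) = 9.239 kg·m²·rad/s.
Combined I = 0.2990 + 0.1550 = 0.4540 kg·m².
ω_f = L / I = 9.239 / 0.4540 = 20.35 rad/s.
KE_i = ½ΣIω² = 142.7 J; KE_f = ½(0.4540)(20.35)² = 94.01 J.

ΔKE lost ≈ 48.7 J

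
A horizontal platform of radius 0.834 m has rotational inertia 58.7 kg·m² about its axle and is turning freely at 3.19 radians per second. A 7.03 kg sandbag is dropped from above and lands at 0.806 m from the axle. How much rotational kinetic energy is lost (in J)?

No external torque acts about the axle; L_before = L_after.
Added inertia Σmr² = (7.03)(0.806)² = 4.567 kg·m²; I_f = 58.70 + 4.567 = 63.27 kg·m².
ω_f = I_p ω_i / I_f = (58.70)(3.19) / 63.27 = 2.960 rad/s.
KE_i = ½(58.70)(3.190 rad/s)² = 298.7 J; KE_f = ½(63.27)(2.960)² = 277.1 J.

energy lost ≈ 21.6 J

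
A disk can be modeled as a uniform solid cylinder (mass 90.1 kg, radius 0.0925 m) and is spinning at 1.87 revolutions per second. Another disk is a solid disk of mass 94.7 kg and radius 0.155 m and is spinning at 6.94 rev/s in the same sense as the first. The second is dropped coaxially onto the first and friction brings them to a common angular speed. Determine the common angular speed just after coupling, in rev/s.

No external torque acts about the common axis, so total angular momentum is conserved.
Moments of inertia: I_A = ½(90.1)(0.0925)² = 0.3855 kg·m²; I_B = ½(94.7)(0.155)² = 1.138 kg·m².
Taking A's sense as positive: L = (0.3855)(1.87) + (1.138)(6.94) = 8.616 kg·m²·rev/s.
Combined I = 0.3855 + 1.138 = 1.523 kg·m².
ω_f = L / I = 8.616 / 1.523 = 5.657 rev/s.

|ω_f| ≈ 5.66 rev/s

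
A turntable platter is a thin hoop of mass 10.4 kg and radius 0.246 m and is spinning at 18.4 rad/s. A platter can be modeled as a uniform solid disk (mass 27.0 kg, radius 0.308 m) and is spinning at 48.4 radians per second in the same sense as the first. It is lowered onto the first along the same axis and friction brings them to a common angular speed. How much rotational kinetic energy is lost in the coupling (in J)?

The coupling torques are internal; angular momentum about the shared axis is conserved.
Moments of inertia: I_A = (10.4)(0.246)² = 0.6294 kg·m²; I_B = ½(27.0)(0.308)² = 1.281 kg·m².
Taking A's sense as positive: L = (0.6294)(18.4) + (1.281)(48.4) = 73.56 kg·m²·rad/s.
Combined I = 0.6294 + 1.281 = 1.910 kg·m².
ω_f = L / I = 73.56 / 1.910 = 38.51 rad/s.
KE_i = ½ΣIω² = 1607 J; KE_f = ½(1.910)(38.51)² = 1417 J.

ΔKE lost ≈ 190 J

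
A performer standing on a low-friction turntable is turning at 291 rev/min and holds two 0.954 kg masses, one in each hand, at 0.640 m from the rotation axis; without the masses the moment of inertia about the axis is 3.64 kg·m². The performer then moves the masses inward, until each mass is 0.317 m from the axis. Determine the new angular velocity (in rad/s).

Angular momentum about the spin axis is conserved since the torque about it is zero.
I₁ = 3.64 + 2(0.954)(0.640)² = 4.422 kg·m²; I₂ = 3.64 + 2(0.954)(0.317)² = 3.832 kg·m².
ω₂ = I₁ω₁ / I₂ = (4.422)(291 rpm) / (3.832) = 335.8 rpm = 35.16 rad/s.

ω₂ ≈ 35.2 rad/s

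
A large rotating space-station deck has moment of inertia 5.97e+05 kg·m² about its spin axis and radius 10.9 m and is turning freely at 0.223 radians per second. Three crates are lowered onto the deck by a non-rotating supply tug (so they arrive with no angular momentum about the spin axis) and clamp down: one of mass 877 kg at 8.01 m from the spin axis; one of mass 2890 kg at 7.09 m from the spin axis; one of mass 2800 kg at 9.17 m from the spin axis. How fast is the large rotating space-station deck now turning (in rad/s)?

No external torque acts about the spin axis; L_before = L_after.
Added inertia Σmr² = (877)(8.01)² + (2890)(7.09)² + (2800)(9.17)² = 4.370e+05 kg·m²; I_f = 5.970e+05 + 4.370e+05 = 1.034e+06 kg·m².
ω_f = I_p ω_i / I_f = (5.970e+05)(0.223) / 1.034e+06 = 0.1288 rad/s.

ω_f ≈ 0.129 rad/s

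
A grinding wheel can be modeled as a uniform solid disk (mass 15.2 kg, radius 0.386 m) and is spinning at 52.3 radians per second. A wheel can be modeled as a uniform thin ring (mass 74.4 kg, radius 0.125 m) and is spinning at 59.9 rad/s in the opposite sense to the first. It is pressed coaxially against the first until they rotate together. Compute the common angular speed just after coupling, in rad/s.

|ω_f| ≈ 4.54 rad/s

No external torque acts about the common axis, so total angular momentum is conserved.
Moments of inertia: I_A = ½(15.2)(0.386)² = 1.132 kg·m²; I_B = (74.4)(0.125)² = 1.163 kg·m².
Taking A's sense as positive: L = (1.132)(52.3) − (1.163)(59.9) = -10.41 kg·m²·rad/s.
Combined I = 1.132 + 1.163 = 2.295 kg·m².
ω_f = L / I = -10.41 / 2.295 = -4.537 rad/s.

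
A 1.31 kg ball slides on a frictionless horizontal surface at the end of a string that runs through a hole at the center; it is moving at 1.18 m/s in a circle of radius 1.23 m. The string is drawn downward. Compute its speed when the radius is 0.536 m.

v₂ ≈ 2.71 m/s

Central (radial) force ⇒ zero torque about the center ⇒ m v r is constant.
v₂ = v₁ r₁ / r₂ = (1.18)(1.23) / (0.536) = 2.708 m/s.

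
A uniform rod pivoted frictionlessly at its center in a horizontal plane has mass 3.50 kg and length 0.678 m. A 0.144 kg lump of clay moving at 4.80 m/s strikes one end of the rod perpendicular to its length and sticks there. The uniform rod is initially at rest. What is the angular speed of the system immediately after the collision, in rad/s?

|ω_f| ≈ 1.56 rad/s

The axle reaction passes through the pivot and exerts no torque about it; angular momentum about the pivot is conserved through the impact.
I_p = (1/12)(3.50)(0.678)² = 0.1341 kg·m². Taking the sense of the lump of clay's angular momentum as positive, L_{lump} = m v R = (0.144)(4.80)(0.678/2) = 0.2343 kg·m²/s.
L_i = 0 + 0.2343 = 0.2343 kg·m²/s.
After sticking, I_f = I_p + m R² = 0.1341 + (0.144)(0.678/2)² = 0.1506 kg·m².
ω_f = L_i / I_f = 0.2343 / 0.1506 = 1.556 rad/s.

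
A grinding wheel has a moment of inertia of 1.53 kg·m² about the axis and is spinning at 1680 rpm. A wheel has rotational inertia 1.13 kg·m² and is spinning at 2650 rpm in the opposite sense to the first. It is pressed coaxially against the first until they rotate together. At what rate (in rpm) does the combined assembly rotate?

|ω_f| ≈ 159 rpm

The coupling torques are internal; angular momentum about the shared axis is conserved.
Taking A's sense as positive: L = (1.530)(1680) − (1.130)(2650) = -424.1 kg·m²·rpm.
Combined I = 1.530 + 1.130 = 2.660 kg·m².
ω_f = L / I = -424.1 / 2.660 = -159.4 rpm.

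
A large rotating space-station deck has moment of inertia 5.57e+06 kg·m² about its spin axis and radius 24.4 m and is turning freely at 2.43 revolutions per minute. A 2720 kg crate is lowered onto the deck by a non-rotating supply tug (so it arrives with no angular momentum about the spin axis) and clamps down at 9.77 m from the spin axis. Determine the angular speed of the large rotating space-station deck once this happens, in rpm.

The added mass arrives with no angular momentum about the spin axis, and any external torque about the spin axis is negligible, so the system's angular momentum is conserved.
Added inertia Σmr² = (2720)(9.77)² = 2.596e+05 kg·m²; I_f = 5.570e+06 + 2.596e+05 = 5.830e+06 kg·m².
ω_f = I_p ω_i / I_f = (5.570e+06)(2.43) / 5.830e+06 = 2.322 rpm.

ω_f ≈ 2.32 rpm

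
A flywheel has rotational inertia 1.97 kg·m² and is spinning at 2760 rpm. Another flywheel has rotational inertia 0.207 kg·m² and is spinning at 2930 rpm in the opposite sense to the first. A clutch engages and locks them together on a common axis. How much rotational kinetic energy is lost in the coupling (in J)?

No external torque acts about the common axis, so total angular momentum is conserved.
Taking A's sense as positive: L = (1.970)(2760) − (0.2070)(2930) = 4831 kg·m²·rpm.
Combined I = 1.970 + 0.2070 = 2.177 kg·m².
ω_f = L / I = 4831 / 2.177 = 2219 rpm.
KE_i = ½ΣIω² = 92030 J; KE_f = ½(2.177)(232.4)² = 58770 J.

ΔKE lost ≈ 33300 J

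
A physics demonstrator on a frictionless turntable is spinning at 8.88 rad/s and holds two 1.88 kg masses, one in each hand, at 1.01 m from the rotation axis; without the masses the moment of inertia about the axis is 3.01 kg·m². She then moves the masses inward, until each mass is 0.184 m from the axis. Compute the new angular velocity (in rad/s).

ω₂ ≈ 19.4 rad/s

No external torque acts about the spin axis, so angular momentum is conserved.
I₁ = 3.01 + 2(1.88)(1.01)² = 6.846 kg·m²; I₂ = 3.01 + 2(1.88)(0.184)² = 3.137 kg·m².
ω₂ = I₁ω₁ / I₂ = (6.846)(8.88 rad/s) / (3.137) = 19.38 rad/s.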